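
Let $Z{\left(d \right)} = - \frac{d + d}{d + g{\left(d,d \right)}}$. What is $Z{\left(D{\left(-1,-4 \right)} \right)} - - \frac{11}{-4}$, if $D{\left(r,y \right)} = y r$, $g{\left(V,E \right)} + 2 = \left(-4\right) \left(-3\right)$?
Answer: $- \frac{93}{28} \approx -3.3214$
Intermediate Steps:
$g{\left(V,E \right)} = 10$ ($g{\left(V,E \right)} = -2 - -12 = -2 + 12 = 10$)
$D{\left(r,y \right)} = r y$
$Z{\left(d \right)} = - \frac{2 d}{10 + d}$ ($Z{\left(d \right)} = - \frac{d + d}{d + 10} = - \frac{2 d}{10 + d}$)
$Z{\left(D{\left(-1,-4 \right)} \right)} - - \frac{11}{-4} = - \frac{2 \left(\left(-1\right) \left(-4\right)\right)}{10 - -4} - - \frac{11}{-4} = \left(-2\right) 4 \frac{1}{10 + 4} - \left(-11\right) \left(- \frac{1}{4}\right) = \left(-2\right) 4 \cdot \frac{1}{14} - \frac{11}{4} = - \frac{4}{7} - \frac{11}{4} = - \frac{93}{28}$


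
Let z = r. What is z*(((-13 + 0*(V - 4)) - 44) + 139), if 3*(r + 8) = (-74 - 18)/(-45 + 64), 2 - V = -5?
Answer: -44936/57 ≈ -788.35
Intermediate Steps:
V = 7 (V = 2 - 1*(-5) = 2 + 5 = 7)
r = -548/57 (r = -8 + ((-74 - 18)/(-45 + 64))/3 = -8 + (-92/19)/3 = -8 + (-92*1/19)/3 = -8 + (⅓)*(-92/19) = -8 - 92/57 = -548/57 ≈ -9.6140)
z = -548/57 ≈ -9.6140
z*(((-13 + 0*(V - 4)) - 44) + 139) = -548*(((-13 + 0*(7 - 4)) - 44) + 139)/57 = -548*(((-13 + 0*3) - 44) + 139)/57 = -548*(((-13 + 0) - 44) + 139)/57 = -548*((-13 - 44) + 139)/57 = -548*(-57 + 139)/57 = -548/57*82 = -44936/57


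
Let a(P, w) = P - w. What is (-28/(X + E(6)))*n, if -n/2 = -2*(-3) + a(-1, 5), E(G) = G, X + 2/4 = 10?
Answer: 0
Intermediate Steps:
X = 19/2 (X = -1/2 + 10 = 19/2 ≈ 9.5000)
n = 0 (n = -2*(-2*(-3) + (-1 - 1*5)) = -2*(6 + (-1 - 5)) = -2*(6 - 6) = -2*0 = 0)
(-28/(X + E(6)))*n = (-28/(19/2 + 6))*0 = (-28/(31/2))*0 = ((2/31)*(-28))*0 = -56/31*0 = 0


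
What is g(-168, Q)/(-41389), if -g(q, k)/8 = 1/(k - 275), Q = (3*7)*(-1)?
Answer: -1/1531393 ≈ -6.5300e-7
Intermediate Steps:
Q = -21 (Q = 21*(-1) = -21)
g(q, k) = -8/(-275 + k) (g(q, k) = -8/(k - 275) = -8/(-275 + k))
g(-168, Q)/(-41389) = -8/(-275 - 21)/(-41389) = -8/(-296)*(-1/41389) = -8*(-1/296)*(-1/41389) = (1/37)*(-1/41389) = -1/1531393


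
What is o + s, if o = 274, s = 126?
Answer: 400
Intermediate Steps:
o + s = 274 + 126 = 400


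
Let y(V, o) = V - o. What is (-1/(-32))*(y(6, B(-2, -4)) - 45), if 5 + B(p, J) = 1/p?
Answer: -67/64 ≈ -1.0469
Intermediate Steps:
B(p, J) = -5 + 1/p
(-1/(-32))*(y(6, B(-2, -4)) - 45) = (-1/(-32))*((6 - (-5 + 1/(-2))) - 45) = (-1*(-1/32))*((6 - (-5 - ½)) - 45) = ((6 - 1*(-11/2)) - 45)/32 = ((6 + 11/2) - 45)/32 = (23/2 - 45)/32 = (1/32)*(-67/2) = -67/64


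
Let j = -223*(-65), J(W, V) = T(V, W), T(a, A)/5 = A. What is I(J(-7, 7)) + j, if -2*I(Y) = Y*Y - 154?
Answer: 27919/2 ≈ 13960.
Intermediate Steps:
T(a, A) = 5*A
J(W, V) = 5*W
I(Y) = 77 - Y²/2 (I(Y) = -(Y*Y - 154)/2 = -(Y² - 154)/2 = -(-154 + Y²)/2 = 77 - Y²/2)
j = 14495
I(J(-7, 7)) + j = (77 - (5*(-7))²/2) + 14495 = (77 - ½*(-35)²) + 14495 = (77 - ½*1225) + 14495 = (77 - 1225/2) + 14495 = -1071/2 + 14495 = 27919/2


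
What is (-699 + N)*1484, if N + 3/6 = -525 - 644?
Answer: -2772854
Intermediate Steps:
N = -2339/2 (N = -½ + (-525 - 644) = -½ - 1169 = -2339/2 ≈ -1169.5)
(-699 + N)*1484 = (-699 - 2339/2)*1484 = -3737/2*1484 = -2772854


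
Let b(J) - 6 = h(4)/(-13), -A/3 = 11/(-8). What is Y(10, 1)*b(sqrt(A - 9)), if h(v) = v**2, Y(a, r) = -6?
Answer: -372/13 ≈ -28.615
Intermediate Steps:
A = 33/8 (A = -33/(-8) = -33*(-1)/8 = -3*(-11/8) = 33/8 ≈ 4.1250)
b(J) = 62/13 (b(J) = 6 + 4**2/(-13) = 6 + 16*(-1/13) = 6 - 16/13 = 62/13)
Y(10, 1)*b(sqrt(A - 9)) = -6*62/13 = -372/13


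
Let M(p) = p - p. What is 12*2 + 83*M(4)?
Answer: 24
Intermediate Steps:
M(p) = 0
12*2 + 83*M(4) = 12*2 + 83*0 = 24 + 0 = 24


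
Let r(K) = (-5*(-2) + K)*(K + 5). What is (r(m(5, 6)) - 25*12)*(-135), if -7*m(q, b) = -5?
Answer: 1579500/49 ≈ 32235.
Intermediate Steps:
m(q, b) = 5/7 (m(q, b) = -⅐*(-5) = 5/7)
r(K) = (5 + K)*(10 + K) (r(K) = (10 + K)*(5 + K) = (5 + K)*(10 + K))
(r(m(5, 6)) - 25*12)*(-135) = ((50 + (5/7)² + 15*(5/7)) - 25*12)*(-135) = ((50 + 25/49 + 75/7) - 300)*(-135) = (3000/49 - 300)*(-135) = -11700/49*(-135) = 1579500/49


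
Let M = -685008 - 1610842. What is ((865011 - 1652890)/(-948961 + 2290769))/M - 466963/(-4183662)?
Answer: 102751771157060807/920581920630434400 ≈ 0.11162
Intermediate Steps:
M = -2295850
((865011 - 1652890)/(-948961 + 2290769))/M - 466963/(-4183662) = ((865011 - 1652890)/(-948961 + 2290769))/(-2295850) - 466963/(-4183662) = -787879/1341808*(-1/2295850) - 466963*(-1/4183662) = -787879*1/1341808*(-1/2295850) + 66709/597666 = -787879/1341808*(-1/2295850) + 66709/597666 = 787879/3080589896800 + 66709/597666 = 102751771157060807/920581920630434400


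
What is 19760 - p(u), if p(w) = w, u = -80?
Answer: 19840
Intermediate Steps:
19760 - p(u) = 19760 - 1*(-80) = 19760 + 80 = 19840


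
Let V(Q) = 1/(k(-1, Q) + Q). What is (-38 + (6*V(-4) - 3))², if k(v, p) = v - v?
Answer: 7225/4 ≈ 1806.3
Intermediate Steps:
k(v, p) = 0
V(Q) = 1/Q (V(Q) = 1/(0 + Q) = 1/Q)
(-38 + (6*V(-4) - 3))² = (-38 + (6/(-4) - 3))² = (-38 + (6*(-¼) - 3))² = (-38 + (-3/2 - 3))² = (-38 - 9/2)² = (-85/2)² = 7225/4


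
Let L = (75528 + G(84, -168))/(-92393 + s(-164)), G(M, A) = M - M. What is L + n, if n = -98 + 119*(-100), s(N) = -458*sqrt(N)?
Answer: 2*(-5495084*sqrt(41) + 554303371*I)/(-92393*I + 916*sqrt(41)) ≈ -11999.0 + 0.051686*I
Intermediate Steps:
G(M, A) = 0
n = -11998 (n = -98 - 11900 = -11998)
L = 75528/(-92393 - 916*I*sqrt(41)) (L = (75528 + 0)/(-92393 - 916*I*sqrt(41)) = 75528/(-92393 - 916*I*sqrt(41)) ≈ -0.81418 + 0.051686*I)
L + n = (-2326086168/2856955915 + 23061216*I*sqrt(41)/2856955915) - 11998 = -34280083154338/2856955915 + 23061216*I*sqrt(41)/2856955915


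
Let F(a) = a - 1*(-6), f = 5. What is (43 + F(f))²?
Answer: 2916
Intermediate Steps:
F(a) = 6 + a (F(a) = a + 6 = 6 + a)
(43 + F(f))² = (43 + (6 + 5))² = (43 + 11)² = 54² = 2916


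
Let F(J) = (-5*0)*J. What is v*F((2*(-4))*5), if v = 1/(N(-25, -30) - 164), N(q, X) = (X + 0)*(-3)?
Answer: 0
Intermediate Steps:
N(q, X) = -3*X (N(q, X) = X*(-3) = -3*X)
F(J) = 0 (F(J) = 0*J = 0)
v = -1/74 (v = 1/(-3*(-30) - 164) = 1/(90 - 164) = 1/(-74) = -1/74 ≈ -0.013514)
v*F((2*(-4))*5) = -1/74*0 = 0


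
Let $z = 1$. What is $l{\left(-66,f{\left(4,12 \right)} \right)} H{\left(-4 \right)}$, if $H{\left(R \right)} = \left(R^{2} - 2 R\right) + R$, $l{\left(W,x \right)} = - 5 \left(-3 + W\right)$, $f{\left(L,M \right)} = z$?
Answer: $6900$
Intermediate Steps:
$f{\left(L,M \right)} = 1$
$l{\left(W,x \right)} = 15 - 5 W$
$H{\left(R \right)} = R^{2} - R$
$l{\left(-66,f{\left(4,12 \right)} \right)} H{\left(-4 \right)} = \left(15 - -330\right) \left(- 4 \left(-1 - 4\right)\right) = \left(15 + 330\right) \left(\left(-4\right) \left(-5\right)\right) = 345 \cdot 20 = 6900$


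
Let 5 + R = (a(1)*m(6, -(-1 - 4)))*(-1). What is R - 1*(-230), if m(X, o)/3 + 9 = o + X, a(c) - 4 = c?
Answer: 195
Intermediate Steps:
a(c) = 4 + c
m(X, o) = -27 + 3*X + 3*o (m(X, o) = -27 + 3*(o + X) = -27 + 3*(X + o) = -27 + (3*X + 3*o) = -27 + 3*X + 3*o)
R = -35 (R = -5 + ((4 + 1)*(-27 + 3*6 + 3*(-(-1 - 4))))*(-1) = -5 + (5*(-27 + 18 + 3*(-1*(-5))))*(-1) = -5 + (5*(-27 + 18 + 3*5))*(-1) = -5 + (5*(-27 + 18 + 15))*(-1) = -5 + (5*6)*(-1) = -5 + 30*(-1) = -5 - 30 = -35)
R - 1*(-230) = -35 - 1*(-230) = -35 + 230 = 195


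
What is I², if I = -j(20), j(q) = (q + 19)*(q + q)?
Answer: 2433600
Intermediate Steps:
j(q) = 2*q*(19 + q) (j(q) = (19 + q)*(2*q) = 2*q*(19 + q))
I = -1560 (I = -2*20*(19 + 20) = -2*20*39 = -1*1560 = -1560)
I² = (-1560)² = 2433600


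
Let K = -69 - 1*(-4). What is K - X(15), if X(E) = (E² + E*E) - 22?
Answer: -493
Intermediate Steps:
K = -65 (K = -69 + 4 = -65)
X(E) = -22 + 2*E² (X(E) = (E² + E²) - 22 = 2*E² - 22 = -22 + 2*E²)
K - X(15) = -65 - (-22 + 2*15²) = -65 - (-22 + 2*225) = -65 - (-22 + 450) = -65 - 1*428 = -65 - 428 = -493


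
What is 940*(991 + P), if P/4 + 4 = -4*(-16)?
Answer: 1157140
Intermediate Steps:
P = 240 (P = -16 + 4*(-4*(-16)) = -16 + 4*64 = -16 + 256 = 240)
940*(991 + P) = 940*(991 + 240) = 940*1231 = 1157140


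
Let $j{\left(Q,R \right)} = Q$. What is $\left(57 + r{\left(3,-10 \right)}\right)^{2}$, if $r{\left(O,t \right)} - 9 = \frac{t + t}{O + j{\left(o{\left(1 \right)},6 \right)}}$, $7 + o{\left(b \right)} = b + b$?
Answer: $5776$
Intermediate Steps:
$o{\left(b \right)} = -7 + 2 b$ ($o{\left(b \right)} = -7 + \left(b + b\right) = -7 + 2 b$)
$r{\left(O,t \right)} = 9 + \frac{2 t}{-5 + O}$ ($r{\left(O,t \right)} = 9 + \frac{t + t}{O + \left(-7 + 2 \cdot 1\right)} = 9 + \frac{2 t}{O + \left(-7 + 2\right)} = 9 + \frac{2 t}{O - 5} = 9 + \frac{2 t}{-5 + O}$)
$\left(57 + r{\left(3,-10 \right)}\right)^{2} = \left(57 + \frac{-45 + 2 \left(-10\right) + 9 \cdot 3}{-5 + 3}\right)^{2} = \left(57 + \frac{-45 - 20 + 27}{-2}\right)^{2} = \left(57 - -19\right)^{2} = \left(57 + 19\right)^{2} = 76^{2} = 5776$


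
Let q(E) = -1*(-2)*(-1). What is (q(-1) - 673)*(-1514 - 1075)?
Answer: 1747575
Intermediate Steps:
q(E) = -2 (q(E) = 2*(-1) = -2)
(q(-1) - 673)*(-1514 - 1075) = (-2 - 673)*(-1514 - 1075) = -675*(-2589) = 1747575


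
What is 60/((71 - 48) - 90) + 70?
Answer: 4630/67 ≈ 69.104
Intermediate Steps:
60/((71 - 48) - 90) + 70 = 60/(23 - 90) + 70 = 60/(-67) + 70 = -1/67*60 + 70 = -60/67 + 70 = 4630/67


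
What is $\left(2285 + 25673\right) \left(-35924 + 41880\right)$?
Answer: $166517848$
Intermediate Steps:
$\left(2285 + 25673\right) \left(-35924 + 41880\right) = 27958 \cdot 5956 = 166517848$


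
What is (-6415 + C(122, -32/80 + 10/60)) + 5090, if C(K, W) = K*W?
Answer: -20302/15 ≈ -1353.5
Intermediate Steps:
(-6415 + C(122, -32/80 + 10/60)) + 5090 = (-6415 + 122*(-32/80 + 10/60)) + 5090 = (-6415 + 122*(-32*1/80 + 10*(1/60))) + 5090 = (-6415 + 122*(-⅖ + ⅙)) + 5090 = (-6415 + 122*(-7/30)) + 5090 = (-6415 - 427/15) + 5090 = -96652/15 + 5090 = -20302/15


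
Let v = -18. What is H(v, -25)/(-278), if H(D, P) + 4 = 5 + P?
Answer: 12/139 ≈ 0.086331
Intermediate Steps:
H(D, P) = 1 + P (H(D, P) = -4 + (5 + P) = 1 + P)
H(v, -25)/(-278) = (1 - 25)/(-278) = -24*(-1/278) = 12/139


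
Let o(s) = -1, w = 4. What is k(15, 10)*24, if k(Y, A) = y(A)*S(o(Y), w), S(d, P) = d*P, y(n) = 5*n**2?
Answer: -48000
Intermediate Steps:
S(d, P) = P*d
k(Y, A) = -20*A**2 (k(Y, A) = (5*A**2)*(4*(-1)) = (5*A**2)*(-4) = -20*A**2)
k(15, 10)*24 = -20*10**2*24 = -20*100*24 = -2000*24 = -48000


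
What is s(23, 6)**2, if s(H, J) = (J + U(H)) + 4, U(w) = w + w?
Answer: 3136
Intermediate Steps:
U(w) = 2*w
s(H, J) = 4 + J + 2*H (s(H, J) = (J + 2*H) + 4 = 4 + J + 2*H)
s(23, 6)**2 = (4 + 6 + 2*23)**2 = (4 + 6 + 46)**2 = 56**2 = 3136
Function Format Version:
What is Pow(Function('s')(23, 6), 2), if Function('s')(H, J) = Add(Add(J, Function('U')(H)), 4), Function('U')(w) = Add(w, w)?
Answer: 3136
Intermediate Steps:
Function('U')(w) = Mul(2, w)
Function('s')(H, J) = Add(4, J, Mul(2, H)) (Function('s')(H, J) = Add(Add(J, Mul(2, H)), 4) = Add(4, J, Mul(2, H)))
Pow(Function('s')(23, 6), 2) = Pow(Add(4, 6, Mul(2, 23)), 2) = Pow(Add(4, 6, 46), 2) = Pow(56, 2) = 3136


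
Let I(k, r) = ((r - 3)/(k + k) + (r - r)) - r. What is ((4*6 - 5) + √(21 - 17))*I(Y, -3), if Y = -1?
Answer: 126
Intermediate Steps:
I(k, r) = -r + (-3 + r)/(2*k) (I(k, r) = ((-3 + r)/((2*k)) + 0) - r = ((-3 + r)*(1/(2*k)) + 0) - r = ((-3 + r)/(2*k) + 0) - r = (-3 + r)/(2*k) - r = -r + (-3 + r)/(2*k))
((4*6 - 5) + √(21 - 17))*I(Y, -3) = ((4*6 - 5) + √(21 - 17))*((½)*(-3 - 3 - 2*(-1)*(-3))/(-1)) = ((24 - 5) + √4)*((½)*(-1)*(-3 - 3 - 6)) = (19 + 2)*((½)*(-1)*(-12)) = 21*6 = 126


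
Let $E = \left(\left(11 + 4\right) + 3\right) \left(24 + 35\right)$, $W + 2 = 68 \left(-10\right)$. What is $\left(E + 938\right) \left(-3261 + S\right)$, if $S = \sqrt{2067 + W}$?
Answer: $-6522000 + 2000 \sqrt{1385} \approx -6.4476 \cdot 10^{6}$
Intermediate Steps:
$W = -682$ ($W = -2 + 68 \left(-10\right) = -2 - 680 = -682$)
$S = \sqrt{1385}$ ($S = \sqrt{2067 - 682} = \sqrt{1385} \approx 37.216$)
$E = 1062$ ($E = \left(15 + 3\right) 59 = 18 \cdot 59 = 1062$)
$\left(E + 938\right) \left(-3261 + S\right) = \left(1062 + 938\right) \left(-3261 + \sqrt{1385}\right) = 2000 \left(-3261 + \sqrt{1385}\right) = -6522000 + 2000 \sqrt{1385}$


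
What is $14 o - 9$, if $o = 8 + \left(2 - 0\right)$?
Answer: $131$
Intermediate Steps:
$o = 10$ ($o = 8 + \left(2 + 0\right) = 8 + 2 = 10$)
$14 o - 9 = 14 \cdot 10 - 9 = 140 - 9 = 131$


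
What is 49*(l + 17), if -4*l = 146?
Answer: -1911/2 ≈ -955.50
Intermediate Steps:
l = -73/2 (l = -¼*146 = -73/2 ≈ -36.500)
49*(l + 17) = 49*(-73/2 + 17) = 49*(-39/2) = -1911/2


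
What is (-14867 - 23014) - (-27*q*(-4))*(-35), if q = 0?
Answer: -37881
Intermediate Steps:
(-14867 - 23014) - (-27*q*(-4))*(-35) = (-14867 - 23014) - (-0*(-4))*(-35) = -37881 - (-27*0)*(-35) = -37881 - 0*(-35) = -37881 - 1*0 = -37881 + 0 = -37881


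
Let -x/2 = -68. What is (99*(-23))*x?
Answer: -309672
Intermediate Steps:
x = 136 (x = -2*(-68) = 136)
(99*(-23))*x = (99*(-23))*136 = -2277*136 = -309672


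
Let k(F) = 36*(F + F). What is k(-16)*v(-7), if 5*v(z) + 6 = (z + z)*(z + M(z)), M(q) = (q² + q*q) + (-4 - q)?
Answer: 1522944/5 ≈ 3.0459e+5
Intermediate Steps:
k(F) = 72*F (k(F) = 36*(2*F) = 72*F)
M(q) = -4 - q + 2*q² (M(q) = (q² + q²) + (-4 - q) = 2*q² + (-4 - q) = -4 - q + 2*q²)
v(z) = -6/5 + 2*z*(-4 + 2*z²)/5 (v(z) = -6/5 + ((z + z)*(z + (-4 - z + 2*z²)))/5 = -6/5 + ((2*z)*(-4 + 2*z²))/5 = -6/5 + (2*z*(-4 + 2*z²))/5 = -6/5 + 2*z*(-4 + 2*z²)/5)
k(-16)*v(-7) = (72*(-16))*(-6/5 - 8/5*(-7) + (⅘)*(-7)³) = -1152*(-6/5 + 56/5 + (⅘)*(-343)) = -1152*(-6/5 + 56/5 - 1372/5) = -1152*(-1322/5) = 1522944/5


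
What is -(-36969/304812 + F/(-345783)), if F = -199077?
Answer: -5321978533/11710978644 ≈ -0.45444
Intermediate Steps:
-(-36969/304812 + F/(-345783)) = -(-36969/304812 - 199077/(-345783)) = -(-36969*1/304812 - 199077*(-1/345783)) = -(-12323/101604 + 66359/115261) = -1*5321978533/11710978644 = -5321978533/11710978644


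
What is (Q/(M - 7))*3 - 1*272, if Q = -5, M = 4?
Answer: -267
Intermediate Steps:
(Q/(M - 7))*3 - 1*272 = (-5/(4 - 7))*3 - 1*272 = (-5/(-3))*3 - 272 = -⅓*(-5)*3 - 272 = (5/3)*3 - 272 = 5 - 272 = -267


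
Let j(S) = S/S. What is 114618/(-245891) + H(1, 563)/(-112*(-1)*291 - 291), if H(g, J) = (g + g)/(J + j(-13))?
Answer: -1044041591185/2239792103862 ≈ -0.46613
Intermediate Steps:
j(S) = 1
H(g, J) = 2*g/(1 + J) (H(g, J) = (g + g)/(J + 1) = (2*g)/(1 + J) = 2*g/(1 + J))
114618/(-245891) + H(1, 563)/(-112*(-1)*291 - 291) = 114618/(-245891) + (2*1/(1 + 563))/(-112*(-1)*291 - 291) = 114618*(-1/245891) + (2*1/564)/(112*291 - 291) = -114618/245891 + (2*1*(1/564))/(32592 - 291) = -114618/245891 + (1/282)/32301 = -114618/245891 + (1/282)*(1/32301) = -114618/245891 + 1/9108882 = -1044041591185/2239792103862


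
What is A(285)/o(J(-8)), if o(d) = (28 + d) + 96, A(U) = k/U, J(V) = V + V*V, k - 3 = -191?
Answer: -47/12825 ≈ -0.0036647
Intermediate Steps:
k = -188 (k = 3 - 191 = -188)
J(V) = V + V²
A(U) = -188/U
o(d) = 124 + d
A(285)/o(J(-8)) = (-188/285)/(124 - 8*(1 - 8)) = (-188*1/285)/(124 - 8*(-7)) = -188/(285*(124 + 56)) = -188/285/180 = -188/285*1/180 = -47/12825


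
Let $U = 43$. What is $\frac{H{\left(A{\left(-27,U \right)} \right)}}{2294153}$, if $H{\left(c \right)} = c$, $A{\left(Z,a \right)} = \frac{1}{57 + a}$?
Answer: $\frac{1}{229415300} \approx 4.3589 \cdot 10^{-9}$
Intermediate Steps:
$\frac{H{\left(A{\left(-27,U \right)} \right)}}{2294153} = \frac{1}{\left(57 + 43\right) 2294153} = \frac{1}{100} \cdot \frac{1}{2294153} = \frac{1}{229415300}$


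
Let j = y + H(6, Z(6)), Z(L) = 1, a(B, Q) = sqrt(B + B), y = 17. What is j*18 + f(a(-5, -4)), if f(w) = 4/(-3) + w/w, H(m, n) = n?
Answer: 971/3 ≈ 323.67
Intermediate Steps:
a(B, Q) = sqrt(2)*sqrt(B) (a(B, Q) = sqrt(2*B) = sqrt(2)*sqrt(B))
f(w) = -1/3 (f(w) = 4*(-1/3) + 1 = -4/3 + 1 = -1/3)
j = 18 (j = 17 + 1 = 18)
j*18 + f(a(-5, -4)) = 18*18 - 1/3 = 324 - 1/3 = 971/3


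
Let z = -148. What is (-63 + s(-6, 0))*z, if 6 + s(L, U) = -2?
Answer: 10508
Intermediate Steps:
s(L, U) = -8 (s(L, U) = -6 - 2 = -8)
(-63 + s(-6, 0))*z = (-63 - 8)*(-148) = -71*(-148) = 10508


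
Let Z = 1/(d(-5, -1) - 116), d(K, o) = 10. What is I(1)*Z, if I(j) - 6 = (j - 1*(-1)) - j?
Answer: -7/106 ≈ -0.066038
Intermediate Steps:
Z = -1/106 (Z = 1/(10 - 116) = 1/(-106) = -1/106 ≈ -0.0094340)
I(j) = 7 (I(j) = 6 + ((j - 1*(-1)) - j) = 6 + ((j + 1) - j) = 6 + ((1 + j) - j) = 6 + 1 = 7)
I(1)*Z = 7*(-1/106) = -7/106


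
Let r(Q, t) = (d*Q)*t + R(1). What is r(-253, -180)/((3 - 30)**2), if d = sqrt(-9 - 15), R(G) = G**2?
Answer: 1/729 + 10120*I*sqrt(6)/81 ≈ 0.0013717 + 306.04*I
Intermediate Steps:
d = 2*I*sqrt(6) (d = sqrt(-24) = 2*I*sqrt(6) ≈ 4.899*I)
r(Q, t) = 1 + 2*I*Q*t*sqrt(6) (r(Q, t) = ((2*I*sqrt(6))*Q)*t + 1**2 = (2*I*Q*sqrt(6))*t + 1 = 2*I*Q*t*sqrt(6) + 1 = 1 + 2*I*Q*t*sqrt(6))
r(-253, -180)/((3 - 30)**2) = (1 + 2*I*(-253)*(-180)*sqrt(6))/((3 - 30)**2) = (1 + 91080*I*sqrt(6))/((-27)**2) = (1 + 91080*I*sqrt(6))/729 = (1 + 91080*I*sqrt(6))*(1/729) = 1/729 + 10120*I*sqrt(6)/81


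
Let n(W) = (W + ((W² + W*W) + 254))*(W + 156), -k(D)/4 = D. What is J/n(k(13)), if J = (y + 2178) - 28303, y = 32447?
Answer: 3161/291720 ≈ 0.010836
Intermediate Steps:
k(D) = -4*D
n(W) = (156 + W)*(254 + W + 2*W²) (n(W) = (W + ((W² + W²) + 254))*(156 + W) = (W + (2*W² + 254))*(156 + W) = (W + (254 + 2*W²))*(156 + W) = (254 + W + 2*W²)*(156 + W) = (156 + W)*(254 + W + 2*W²))
J = 6322 (J = (32447 + 2178) - 28303 = 34625 - 28303 = 6322)
J/n(k(13)) = 6322/(39624 + 2*(-4*13)³ + 313*(-4*13)² + 410*(-4*13)) = 6322/(39624 + 2*(-52)³ + 313*(-52)² + 410*(-52)) = 6322/(39624 + 2*(-140608) + 313*2704 - 21320) = 6322/(39624 - 281216 + 846352 - 21320) = 6322/583440 = 6322*(1/583440) = 3161/291720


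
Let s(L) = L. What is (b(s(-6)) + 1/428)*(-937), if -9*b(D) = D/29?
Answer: -883591/37236 ≈ -23.729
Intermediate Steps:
b(D) = -D/261 (b(D) = -D/(9*29) = -D/261)
(b(s(-6)) + 1/428)*(-937) = (-1/261*(-6) + 1/428)*(-937) = (2/87 + 1/428)*(-937) = (943/37236)*(-937) = -883591/37236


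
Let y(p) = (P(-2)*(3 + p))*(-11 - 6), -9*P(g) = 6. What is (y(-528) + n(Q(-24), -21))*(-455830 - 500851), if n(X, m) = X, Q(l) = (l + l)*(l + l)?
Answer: 3488058926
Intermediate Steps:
P(g) = -2/3 (P(g) = -1/9*6 = -2/3)
Q(l) = 4*l**2 (Q(l) = (2*l)*(2*l) = 4*l**2)
y(p) = 34 + 34*p/3 (y(p) = (-2*(3 + p)/3)*(-11 - 6) = (-2 - 2*p/3)*(-17) = 34 + 34*p/3)
(y(-528) + n(Q(-24), -21))*(-455830 - 500851) = ((34 + (34/3)*(-528)) + 4*(-24)**2)*(-455830 - 500851) = ((34 - 5984) + 4*576)*(-956681) = (-5950 + 2304)*(-956681) = -3646*(-956681) = 3488058926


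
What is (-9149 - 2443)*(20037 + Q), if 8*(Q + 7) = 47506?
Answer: -301023954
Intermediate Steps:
Q = 23725/4 (Q = -7 + (1/8)*47506 = -7 + 23753/4 = 23725/4 ≈ 5931.3)
(-9149 - 2443)*(20037 + Q) = (-9149 - 2443)*(20037 + 23725/4) = -11592*103873/4 = -301023954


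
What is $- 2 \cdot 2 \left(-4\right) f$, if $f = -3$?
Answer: $-48$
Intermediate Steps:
$- 2 \cdot 2 \left(-4\right) f = - 2 \cdot 2 \left(-4\right) \left(-3\right) = - 2 \left(\left(-8\right) \left(-3\right)\right) = \left(-2\right) 24 = -48$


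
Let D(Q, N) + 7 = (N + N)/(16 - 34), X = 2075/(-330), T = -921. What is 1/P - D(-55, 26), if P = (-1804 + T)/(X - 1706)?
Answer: 5674583/539550 ≈ 10.517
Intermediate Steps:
X = -415/66 (X = 2075*(-1/330) = -415/66 ≈ -6.2879)
D(Q, N) = -7 - N/9 (D(Q, N) = -7 + (N + N)/(16 - 34) = -7 + (2*N)/(-18) = -7 + (2*N)*(-1/18) = -7 - N/9)
P = 179850/113011 (P = (-1804 - 921)/(-415/66 - 1706) = -2725/(-113011/66) = -2725*(-66/113011) = 179850/113011 ≈ 1.5914)
1/P - D(-55, 26) = 1/(179850/113011) - (-7 - ⅑*26) = 113011/179850 - (-7 - 26/9) = 113011/179850 - 1*(-89/9) = 113011/179850 + 89/9 = 5674583/539550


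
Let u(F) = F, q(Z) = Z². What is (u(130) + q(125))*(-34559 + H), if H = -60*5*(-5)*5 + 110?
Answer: -424581495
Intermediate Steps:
H = 7610 (H = -(-1500)*5 + 110 = -60*(-125) + 110 = 7500 + 110 = 7610)
(u(130) + q(125))*(-34559 + H) = (130 + 125²)*(-34559 + 7610) = (130 + 15625)*(-26949) = 15755*(-26949) = -424581495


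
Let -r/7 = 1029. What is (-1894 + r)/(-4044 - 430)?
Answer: 9097/4474 ≈ 2.0333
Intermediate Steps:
r = -7203 (r = -7*1029 = -7203)
(-1894 + r)/(-4044 - 430) = (-1894 - 7203)/(-4044 - 430) = -9097/(-4474) = -9097*(-1/4474) = 9097/4474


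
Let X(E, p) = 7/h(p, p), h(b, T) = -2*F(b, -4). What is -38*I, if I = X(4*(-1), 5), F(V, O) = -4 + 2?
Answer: -133/2 ≈ -66.500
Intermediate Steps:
F(V, O) = -2
h(b, T) = 4 (h(b, T) = -2*(-2) = 4)
X(E, p) = 7/4
I = 7/4 ≈ 1.7500
-38*I = -38*7/4 = -133/2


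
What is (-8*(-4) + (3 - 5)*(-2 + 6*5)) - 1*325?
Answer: -349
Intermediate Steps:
(-8*(-4) + (3 - 5)*(-2 + 6*5)) - 1*325 = (32 - 2*(-2 + 30)) - 325 = (32 - 2*28) - 325 = (32 - 56) - 325 = -24 - 325 = -349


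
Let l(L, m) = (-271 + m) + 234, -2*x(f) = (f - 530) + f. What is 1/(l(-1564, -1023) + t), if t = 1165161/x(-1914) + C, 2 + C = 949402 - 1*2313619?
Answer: -2179/2973777780 ≈ -7.3274e-7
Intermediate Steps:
x(f) = 265 - f (x(f) = -((f - 530) + f)/2 = -((-530 + f) + f)/2 = -(-530 + 2*f)/2 = 265 - f)
C = -1364219 (C = -2 + (949402 - 1*2313619) = -2 + (949402 - 2313619) = -2 - 1364217 = -1364219)
l(L, m) = -37 + m
t = -2971468040/2179 (t = 1165161/(265 - 1*(-1914)) - 1364219 = 1165161/(265 + 1914) - 1364219 = 1165161/2179 - 1364219 = -2971468040/2179 ≈ -1.3637e+6)
1/(l(-1564, -1023) + t) = 1/((-37 - 1023) - 2971468040/2179) = 1/(-1060 - 2971468040/2179) = 1/(-2973777780/2179) = -2179/2973777780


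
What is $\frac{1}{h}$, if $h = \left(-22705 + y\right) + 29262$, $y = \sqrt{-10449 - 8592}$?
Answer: $\frac{6557}{43013290} - \frac{i \sqrt{19041}}{43013290} \approx 0.00015244 - 3.2081 \cdot 10^{-6} i$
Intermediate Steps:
$y = i \sqrt{19041}$ ($y = \sqrt{-19041} = i \sqrt{19041} \approx 137.99 i$)
$h = 6557 + i \sqrt{19041}$ ($h = \left(-22705 + i \sqrt{19041}\right) + 29262 = 6557 + i \sqrt{19041} \approx 6557.0 + 137.99 i$)
$\frac{1}{h} = \frac{1}{6557 + i \sqrt{19041}}$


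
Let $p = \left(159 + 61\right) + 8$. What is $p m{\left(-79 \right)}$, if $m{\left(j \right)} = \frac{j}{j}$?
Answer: $228$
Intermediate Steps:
$p = 228$ ($p = 220 + 8 = 228$)
$m{\left(j \right)} = 1$
$p m{\left(-79 \right)} = 228 \cdot 1 = 228$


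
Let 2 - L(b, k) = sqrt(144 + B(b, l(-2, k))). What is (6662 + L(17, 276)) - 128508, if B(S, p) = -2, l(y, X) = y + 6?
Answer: -121844 - sqrt(142) ≈ -1.2186e+5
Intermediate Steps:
l(y, X) = 6 + y
L(b, k) = 2 - sqrt(142) (L(b, k) = 2 - sqrt(144 - 2) = 2 - sqrt(142))
(6662 + L(17, 276)) - 128508 = (6662 + (2 - sqrt(142))) - 128508 = (6664 - sqrt(142)) - 128508 = -121844 - sqrt(142)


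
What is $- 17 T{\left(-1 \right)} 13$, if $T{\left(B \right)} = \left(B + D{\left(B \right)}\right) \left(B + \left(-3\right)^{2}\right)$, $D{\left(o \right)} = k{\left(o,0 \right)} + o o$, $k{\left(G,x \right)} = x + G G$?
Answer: $-1768$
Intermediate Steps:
$k{\left(G,x \right)} = x + G^{2}$
$D{\left(o \right)} = 2 o^{2}$ ($D{\left(o \right)} = \left(0 + o^{2}\right) + o o = o^{2} + o^{2} = 2 o^{2}$)
$T{\left(B \right)} = \left(9 + B\right) \left(B + 2 B^{2}\right)$ ($T{\left(B \right)} = \left(B + 2 B^{2}\right) \left(B + \left(-3\right)^{2}\right) = \left(B + 2 B^{2}\right) \left(B + 9\right) = \left(B + 2 B^{2}\right) \left(9 + B\right) = \left(9 + B\right) \left(B + 2 B^{2}\right)$)
$- 17 T{\left(-1 \right)} 13 = - 17 \left(- (9 + 2 \left(-1\right)^{2} + 19 \left(-1\right))\right) 13 = - 17 \left(- (9 + 2 \cdot 1 - 19)\right) 13 = - 17 \left(- (9 + 2 - 19)\right) 13 = - 17 \left(\left(-1\right) \left(-8\right)\right) 13 = \left(-17\right) 8 \cdot 13 = \left(-136\right) 13 = -1768$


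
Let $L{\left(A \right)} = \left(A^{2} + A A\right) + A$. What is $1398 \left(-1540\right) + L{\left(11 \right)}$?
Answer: $-2152667$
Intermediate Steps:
$L{\left(A \right)} = A + 2 A^{2}$ ($L{\left(A \right)} = \left(A^{2} + A^{2}\right) + A = 2 A^{2} + A = A + 2 A^{2}$)
$1398 \left(-1540\right) + L{\left(11 \right)} = 1398 \left(-1540\right) + 11 \left(1 + 2 \cdot 11\right) = -2152920 + 11 \left(1 + 22\right) = -2152920 + 11 \cdot 23 = -2152920 + 253 = -2152667$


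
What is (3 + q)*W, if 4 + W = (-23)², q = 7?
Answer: 5250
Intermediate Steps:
W = 525 (W = -4 + (-23)² = -4 + 529 = 525)
(3 + q)*W = (3 + 7)*525 = 10*525 = 5250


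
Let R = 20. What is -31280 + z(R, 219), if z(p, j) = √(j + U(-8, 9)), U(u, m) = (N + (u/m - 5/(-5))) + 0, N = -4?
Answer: -93796/3 ≈ -31265.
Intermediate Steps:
U(u, m) = -3 + u/m (U(u, m) = (-4 + (u/m - 5/(-5))) + 0 = (-4 + (u/m - 5*(-⅕))) + 0 = (-4 + (u/m + 1)) + 0 = (-4 + (1 + u/m)) + 0 = (-3 + u/m) + 0 = -3 + u/m)
z(p, j) = √(-35/9 + j) (z(p, j) = √(j + (-3 - 8/9)) = √(j - 35/9) = √(-35/9 + j))
-31280 + z(R, 219) = -31280 + √(-35 + 9*219)/3 = -31280 + √(-35 + 1971)/3 = -31280 + √1936/3 = -31280 + (⅓)*44 = -31280 + 44/3 = -93796/3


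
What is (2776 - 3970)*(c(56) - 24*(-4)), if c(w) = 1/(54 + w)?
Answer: -6304917/55 ≈ -1.1463e+5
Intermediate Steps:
(2776 - 3970)*(c(56) - 24*(-4)) = (2776 - 3970)*(1/(54 + 56) - 24*(-4)) = -1194*(1/110 + 96) = -1194*10561/110 = -6304917/55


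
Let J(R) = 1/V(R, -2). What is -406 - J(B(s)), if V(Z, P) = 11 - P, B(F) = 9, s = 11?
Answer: -5279/13 ≈ -406.08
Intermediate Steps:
J(R) = 1/13 (J(R) = 1/(11 - 1*(-2)) = 1/(11 + 2) = 1/13)
-406 - J(B(s)) = -406 - 1*1/13 = -406 - 1/13 = -5279/13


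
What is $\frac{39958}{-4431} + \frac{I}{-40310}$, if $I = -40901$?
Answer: $- \frac{1429474649}{178613610} \approx -8.0032$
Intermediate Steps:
$\frac{39958}{-4431} + \frac{I}{-40310} = \frac{39958}{-4431} - \frac{40901}{-40310} = 39958 \left(- \frac{1}{4431}\right) - - \frac{40901}{40310} = - \frac{39958}{4431} + \frac{40901}{40310} = - \frac{1429474649}{178613610}$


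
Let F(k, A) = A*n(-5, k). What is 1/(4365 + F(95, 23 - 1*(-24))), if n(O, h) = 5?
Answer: 1/4600 ≈ 0.00021739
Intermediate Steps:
F(k, A) = 5*A (F(k, A) = A*5 = 5*A)
1/(4365 + F(95, 23 - 1*(-24))) = 1/(4365 + 5*(23 - 1*(-24))) = 1/(4365 + 5*(23 + 24)) = 1/(4365 + 5*47) = 1/(4365 + 235) = 1/4600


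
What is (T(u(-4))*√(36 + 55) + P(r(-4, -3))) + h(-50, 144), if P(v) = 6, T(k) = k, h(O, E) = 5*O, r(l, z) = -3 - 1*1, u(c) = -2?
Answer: -244 - 2*√91 ≈ -263.08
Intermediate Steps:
r(l, z) = -4 (r(l, z) = -3 - 1 = -4)
(T(u(-4))*√(36 + 55) + P(r(-4, -3))) + h(-50, 144) = (-2*√(36 + 55) + 6) + 5*(-50) = (-2*√91 + 6) - 250 = (6 - 2*√91) - 250 = -244 - 2*√91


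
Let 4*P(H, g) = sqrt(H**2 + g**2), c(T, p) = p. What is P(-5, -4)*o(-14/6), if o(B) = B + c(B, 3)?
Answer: sqrt(41)/6 ≈ 1.0672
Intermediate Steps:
P(H, g) = sqrt(H**2 + g**2)/4
o(B) = 3 + B (o(B) = B + 3 = 3 + B)
P(-5, -4)*o(-14/6) = (sqrt((-5)**2 + (-4)**2)/4)*(3 - 14/6) = (sqrt(25 + 16)/4)*(3 - 14*1/6) = (sqrt(41)/4)*(3 - 7/3) = (sqrt(41)/4)*(2/3) = sqrt(41)/6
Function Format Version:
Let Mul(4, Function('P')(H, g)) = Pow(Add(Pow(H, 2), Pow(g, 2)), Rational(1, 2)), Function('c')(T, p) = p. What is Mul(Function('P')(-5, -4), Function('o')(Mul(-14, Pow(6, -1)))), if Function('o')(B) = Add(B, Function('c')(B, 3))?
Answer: Mul(Rational(1, 6), Pow(41, Rational(1, 2))) ≈ 1.0672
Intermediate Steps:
Function('P')(H, g) = Mul(Rational(1, 4), Pow(Add(Pow(H, 2), Pow(g, 2)), Rational(1, 2)))
Function('o')(B) = Add(3, B) (Function('o')(B) = Add(B, 3) = Add(3, B))
Mul(Function('P')(-5, -4), Function('o')(Mul(-14, Pow(6, -1)))) = Mul(Mul(Rational(1, 4), Pow(Add(Pow(-5, 2), Pow(-4, 2)), Rational(1, 2))), Add(3, Mul(-14, Pow(6, -1)))) = Mul(Mul(Rational(1, 4), Pow(Add(25, 16), Rational(1, 2))), Add(3, Mul(-14, Rational(1, 6)))) = Mul(Mul(Rational(1, 4), Pow(41, Rational(1, 2))), Add(3, Rational(-7, 3))) = Mul(Mul(Rational(1, 4), Pow(41, Rational(1, 2))), Rational(2, 3)) = Mul(Rational(1, 6), Pow(41, Rational(1, 2)))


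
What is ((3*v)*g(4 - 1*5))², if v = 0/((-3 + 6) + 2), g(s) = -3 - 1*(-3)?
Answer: 0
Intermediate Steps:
g(s) = 0 (g(s) = -3 + 3 = 0)
v = 0 (v = 0/(3 + 2) = 0/5 = 0*(⅕) = 0)
((3*v)*g(4 - 1*5))² = ((3*0)*0)² = (0*0)² = 0² = 0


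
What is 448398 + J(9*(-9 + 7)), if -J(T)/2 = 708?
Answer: 446982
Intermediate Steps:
J(T) = -1416 (J(T) = -2*708 = -1416)
448398 + J(9*(-9 + 7)) = 448398 - 1416 = 446982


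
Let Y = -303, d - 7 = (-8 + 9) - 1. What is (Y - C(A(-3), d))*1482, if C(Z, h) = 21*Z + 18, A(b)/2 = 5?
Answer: -786942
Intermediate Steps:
d = 7 (d = 7 + ((-8 + 9) - 1) = 7 + (1 - 1) = 7 + 0 = 7)
A(b) = 10 (A(b) = 2*5 = 10)
C(Z, h) = 18 + 21*Z
(Y - C(A(-3), d))*1482 = (-303 - (18 + 21*10))*1482 = (-303 - (18 + 210))*1482 = (-303 - 1*228)*1482 = (-303 - 228)*1482 = -531*1482 = -786942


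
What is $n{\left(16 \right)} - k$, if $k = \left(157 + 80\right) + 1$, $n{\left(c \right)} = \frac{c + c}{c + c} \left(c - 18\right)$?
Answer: $-240$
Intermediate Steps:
$n{\left(c \right)} = -18 + c$ ($n{\left(c \right)} = \frac{2 c}{2 c} \left(-18 + c\right) = 2 c \frac{1}{2 c} \left(-18 + c\right) = 1 \left(-18 + c\right) = -18 + c$)
$k = 238$ ($k = 237 + 1 = 238$)
$n{\left(16 \right)} - k = \left(-18 + 16\right) - 238 = -2 - 238 = -240$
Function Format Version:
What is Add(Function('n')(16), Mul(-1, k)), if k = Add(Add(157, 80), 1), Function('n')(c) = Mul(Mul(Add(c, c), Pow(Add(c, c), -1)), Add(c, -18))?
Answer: -240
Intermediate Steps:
Function('n')(c) = Add(-18, c) (Function('n')(c) = Mul(Mul(Mul(2, c), Pow(Mul(2, c), -1)), Add(-18, c)) = Mul(Mul(Mul(2, c), Mul(Rational(1, 2), Pow(c, -1))), Add(-18, c)) = Mul(1, Add(-18, c)) = Add(-18, c))
k = 238 (k = Add(237, 1) = 238)
Add(Function('n')(16), Mul(-1, k)) = Add(Add(-18, 16), Mul(-1, 238)) = Add(-2, -238) = -240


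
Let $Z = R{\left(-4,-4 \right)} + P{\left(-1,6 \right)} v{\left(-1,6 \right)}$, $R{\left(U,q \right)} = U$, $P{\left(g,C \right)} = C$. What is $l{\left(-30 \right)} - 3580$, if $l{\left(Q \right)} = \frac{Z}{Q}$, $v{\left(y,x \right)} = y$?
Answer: $- \frac{10739}{3} \approx -3579.7$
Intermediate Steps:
$Z = -10$ ($Z = -4 + 6 \left(-1\right) = -4 - 6 = -10$)
$l{\left(Q \right)} = - \frac{10}{Q}$
$l{\left(-30 \right)} - 3580 = - \frac{10}{-30} - 3580 = \left(-10\right) \left(- \frac{1}{30}\right) - 3580 = \frac{1}{3} - 3580 = - \frac{10739}{3}$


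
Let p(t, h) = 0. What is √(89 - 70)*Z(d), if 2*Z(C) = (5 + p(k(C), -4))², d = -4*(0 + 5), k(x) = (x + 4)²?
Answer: 25*√19/2 ≈ 54.486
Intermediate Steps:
k(x) = (4 + x)²
d = -20 (d = -4*5 = -20)
Z(C) = 25/2 (Z(C) = (5 + 0)²/2 = (½)*5² = (½)*25 = 25/2)
√(89 - 70)*Z(d) = √(89 - 70)*(25/2) = √19*(25/2) = 25*√19/2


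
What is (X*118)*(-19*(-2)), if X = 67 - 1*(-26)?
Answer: 417012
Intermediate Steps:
X = 93 (X = 67 + 26 = 93)
(X*118)*(-19*(-2)) = (93*118)*(-19*(-2)) = 10974*38 = 417012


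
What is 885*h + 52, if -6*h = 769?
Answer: -226751/2 ≈ -1.1338e+5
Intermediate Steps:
h = -769/6 (h = -1/6*769 = -769/6 ≈ -128.17)
885*h + 52 = 885*(-769/6) + 52 = -226855/2 + 52 = -226751/2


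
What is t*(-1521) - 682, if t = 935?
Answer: -1422817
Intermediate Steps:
t*(-1521) - 682 = 935*(-1521) - 682 = -1422135 - 682 = -1422817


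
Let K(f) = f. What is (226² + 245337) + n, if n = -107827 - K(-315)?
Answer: 188901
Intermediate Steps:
n = -107512 (n = -107827 - 1*(-315) = -107827 + 315 = -107512)
(226² + 245337) + n = (226² + 245337) - 107512 = (51076 + 245337) - 107512 = 296413 - 107512 = 188901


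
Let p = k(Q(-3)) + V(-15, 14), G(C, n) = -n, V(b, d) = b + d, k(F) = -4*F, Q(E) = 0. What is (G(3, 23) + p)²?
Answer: 576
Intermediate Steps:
p = -1 (p = -4*0 + (-15 + 14) = 0 - 1 = -1)
(G(3, 23) + p)² = (-1*23 - 1)² = (-23 - 1)² = (-24)² = 576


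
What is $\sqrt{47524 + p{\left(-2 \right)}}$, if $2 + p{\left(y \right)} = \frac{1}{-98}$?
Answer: $\frac{\sqrt{9314310}}{14} \approx 218.0$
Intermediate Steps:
$p{\left(y \right)} = - \frac{197}{98}$ ($p{\left(y \right)} = -2 + \frac{1}{-98} = -2 - \frac{1}{98} = - \frac{197}{98}$)
$\sqrt{47524 + p{\left(-2 \right)}} = \sqrt{47524 - \frac{197}{98}} = \sqrt{\frac{4657155}{98}} = \frac{\sqrt{9314310}}{14}$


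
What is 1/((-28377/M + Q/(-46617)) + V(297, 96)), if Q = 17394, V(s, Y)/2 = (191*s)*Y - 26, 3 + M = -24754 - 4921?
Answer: 461166442/5022809329246303 ≈ 9.1814e-8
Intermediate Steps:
M = -29678 (M = -3 + (-24754 - 4921) = -3 - 29675 = -29678)
V(s, Y) = -52 + 382*Y*s (V(s, Y) = 2*((191*s)*Y - 26) = 2*(191*Y*s - 26) = 2*(-26 + 191*Y*s) = -52 + 382*Y*s)
1/((-28377/M + Q/(-46617)) + V(297, 96)) = 1/((-28377/(-29678) + 17394/(-46617)) + (-52 + 382*96*297)) = 1/((-28377*(-1/29678) + 17394*(-1/46617)) + (-52 + 10891584)) = 1/((28377/29678 - 5798/15539) + 10891532) = 1/(268877159/461166442 + 10891532) = 1/(5022809329246303/461166442) = 461166442/5022809329246303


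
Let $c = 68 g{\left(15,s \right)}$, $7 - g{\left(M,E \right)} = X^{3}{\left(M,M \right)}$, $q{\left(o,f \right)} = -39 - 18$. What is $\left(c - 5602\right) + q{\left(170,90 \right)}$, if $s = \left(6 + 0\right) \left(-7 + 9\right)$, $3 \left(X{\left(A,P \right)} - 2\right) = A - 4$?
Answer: $- \frac{474025}{27} \approx -17556.0$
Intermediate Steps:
$q{\left(o,f \right)} = -57$ ($q{\left(o,f \right)} = -39 - 18 = -57$)
$X{\left(A,P \right)} = \frac{2}{3} + \frac{A}{3}$ ($X{\left(A,P \right)} = 2 + \frac{A - 4}{3} = 2 + \frac{-4 + A}{3} = 2 + \left(- \frac{4}{3} + \frac{A}{3}\right) = \frac{2}{3} + \frac{A}{3}$)
$s = 12$ ($s = 6 \cdot 2 = 12$)
$g{\left(M,E \right)} = 7 - \left(\frac{2}{3} + \frac{M}{3}\right)^{3}$
$c = - \frac{321232}{27}$ ($c = 68 \left(7 - \frac{\left(2 + 15\right)^{3}}{27}\right) = 68 \left(7 - \frac{17^{3}}{27}\right) = 68 \left(7 - \frac{4913}{27}\right) = 68 \left(- \frac{4724}{27}\right) = - \frac{321232}{27} \approx -11897.0$)
$\left(c - 5602\right) + q{\left(170,90 \right)} = \left(- \frac{321232}{27} - 5602\right) - 57 = - \frac{472486}{27} - 57 = - \frac{474025}{27}$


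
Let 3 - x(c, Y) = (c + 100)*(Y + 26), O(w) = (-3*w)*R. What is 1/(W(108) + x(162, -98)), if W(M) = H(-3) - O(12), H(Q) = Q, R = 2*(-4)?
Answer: 1/18576 ≈ 5.3833e-5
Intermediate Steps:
R = -8
O(w) = 24*w (O(w) = -3*w*(-8) = 24*w)
x(c, Y) = 3 - (26 + Y)*(100 + c) (x(c, Y) = 3 - (c + 100)*(Y + 26) = 3 - (100 + c)*(26 + Y) = 3 - (26 + Y)*(100 + c))
W(M) = -291 (W(M) = -3 - 24*12 = -3 - 1*288 = -3 - 288 = -291)
1/(W(108) + x(162, -98)) = 1/(-291 + (-2597 - 100*(-98) - 26*162 - 1*(-98)*162)) = 1/(-291 + (-2597 + 9800 - 4212 + 15876)) = 1/(-291 + 18867) = 1/18576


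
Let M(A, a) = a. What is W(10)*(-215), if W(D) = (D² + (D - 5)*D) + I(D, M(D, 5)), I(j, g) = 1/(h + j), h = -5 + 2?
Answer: -225965/7 ≈ -32281.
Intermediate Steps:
h = -3
I(j, g) = 1/(-3 + j)
W(D) = D² + 1/(-3 + D) + D*(-5 + D) (W(D) = (D² + (D - 5)*D) + 1/(-3 + D) = (D² + (-5 + D)*D) + 1/(-3 + D) = (D² + D*(-5 + D)) + 1/(-3 + D) = D² + 1/(-3 + D) + D*(-5 + D))
W(10)*(-215) = ((1 + 10*(-5 + 2*10)*(-3 + 10))/(-3 + 10))*(-215) = ((1 + 10*(-5 + 20)*7)/7)*(-215) = ((1 + 10*15*7)/7)*(-215) = ((1 + 1050)/7)*(-215) = ((⅐)*1051)*(-215) = (1051/7)*(-215) = -225965/7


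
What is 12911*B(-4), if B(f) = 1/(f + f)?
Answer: -12911/8 ≈ -1613.9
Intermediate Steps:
B(f) = 1/(2*f)
12911*B(-4) = 12911*((1/2)/(-4)) = 12911*((1/2)*(-1/4)) = 12911*(-1/8) = -12911/8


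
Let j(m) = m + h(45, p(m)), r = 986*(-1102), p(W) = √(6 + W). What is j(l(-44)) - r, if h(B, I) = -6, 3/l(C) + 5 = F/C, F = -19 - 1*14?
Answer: 18471610/17 ≈ 1.0866e+6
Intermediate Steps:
F = -33 (F = -19 - 14 = -33)
l(C) = 3/(-5 - 33/C)
r = -1086572
j(m) = -6 + m (j(m) = m - 6 = -6 + m)
j(l(-44)) - r = (-6 - 3*(-44)/(33 + 5*(-44))) - 1*(-1086572) = (-6 - 3*(-44)/(33 - 220)) + 1086572 = (-6 - 3*(-44)/(-187)) + 1086572 = (-6 - 3*(-44)*(-1/187)) + 1086572 = (-6 - 12/17) + 1086572 = -114/17 + 1086572 = 18471610/17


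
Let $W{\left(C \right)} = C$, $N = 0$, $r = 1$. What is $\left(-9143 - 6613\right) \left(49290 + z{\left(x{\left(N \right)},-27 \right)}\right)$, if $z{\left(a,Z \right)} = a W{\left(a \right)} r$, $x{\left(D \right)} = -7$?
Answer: $-777385284$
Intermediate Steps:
$z{\left(a,Z \right)} = a^{2}$ ($z{\left(a,Z \right)} = a a 1 = a^{2} \cdot 1 = a^{2}$)
$\left(-9143 - 6613\right) \left(49290 + z{\left(x{\left(N \right)},-27 \right)}\right) = \left(-9143 - 6613\right) \left(49290 + \left(-7\right)^{2}\right) = - 15756 \left(49290 + 49\right) = \left(-15756\right) 49339 = -777385284$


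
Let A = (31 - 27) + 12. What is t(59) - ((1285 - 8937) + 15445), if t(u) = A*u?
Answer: -6849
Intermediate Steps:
A = 16 (A = 4 + 12 = 16)
t(u) = 16*u
t(59) - ((1285 - 8937) + 15445) = 16*59 - ((1285 - 8937) + 15445) = 944 - (-7652 + 15445) = 944 - 1*7793 = 944 - 7793 = -6849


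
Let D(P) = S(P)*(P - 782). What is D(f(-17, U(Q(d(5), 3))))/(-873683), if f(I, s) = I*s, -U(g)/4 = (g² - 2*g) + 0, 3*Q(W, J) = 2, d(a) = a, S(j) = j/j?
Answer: 7582/7863147 ≈ 0.00096424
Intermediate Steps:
S(j) = 1
Q(W, J) = ⅔ (Q(W, J) = (⅓)*2 = ⅔)
U(g) = -4*g² + 8*g (U(g) = -4*((g² - 2*g) + 0) = -4*(g² - 2*g) = -4*g² + 8*g)
D(P) = -782 + P (D(P) = 1*(P - 782) = 1*(-782 + P) = -782 + P)
D(f(-17, U(Q(d(5), 3))))/(-873683) = (-782 - 68*2*(2 - 1*⅔)/3)/(-873683) = (-782 - 68*2*(2 - ⅔)/3)*(-1/873683) = (-782 - 68*2*4/(3*3))*(-1/873683) = (-782 - 17*32/9)*(-1/873683) = (-782 - 544/9)*(-1/873683) = -7582/9*(-1/873683) = 7582/7863147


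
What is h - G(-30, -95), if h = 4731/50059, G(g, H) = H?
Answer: 4760336/50059 ≈ 95.094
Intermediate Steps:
h = 4731/50059 (h = 4731*(1/50059) = 4731/50059 ≈ 0.094509)
h - G(-30, -95) = 4731/50059 - 1*(-95) = 4731/50059 + 95 = 4760336/50059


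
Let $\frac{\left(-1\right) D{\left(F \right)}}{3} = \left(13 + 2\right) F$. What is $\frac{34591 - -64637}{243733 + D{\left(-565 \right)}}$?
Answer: $\frac{49614}{134579} \approx 0.36866$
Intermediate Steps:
$D{\left(F \right)} = - 45 F$ ($D{\left(F \right)} = - 3 \left(13 + 2\right) F = - 3 \cdot 15 F = - 45 F$)
$\frac{34591 - -64637}{243733 + D{\left(-565 \right)}} = \frac{34591 - -64637}{243733 - -25425} = \frac{34591 + \left(-21007 + 85644\right)}{243733 + 25425} = \frac{34591 + 64637}{269158} = 99228 \cdot \frac{1}{269158} = \frac{49614}{134579}$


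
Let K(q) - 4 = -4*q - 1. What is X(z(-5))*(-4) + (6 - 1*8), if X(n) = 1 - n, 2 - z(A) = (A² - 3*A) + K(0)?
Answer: -170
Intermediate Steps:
K(q) = 3 - 4*q (K(q) = 4 + (-4*q - 1) = 4 + (-1 - 4*q) = 3 - 4*q)
z(A) = -1 - A² + 3*A (z(A) = 2 - ((A² - 3*A) + (3 - 4*0)) = 2 - ((A² - 3*A) + (3 + 0)) = 2 - ((A² - 3*A) + 3) = 2 - (3 + A² - 3*A) = 2 + (-3 - A² + 3*A) = -1 - A² + 3*A)
X(z(-5))*(-4) + (6 - 1*8) = (1 - (-1 - 1*(-5)² + 3*(-5)))*(-4) + (6 - 1*8) = (1 - (-1 - 1*25 - 15))*(-4) + (6 - 8) = (1 - (-1 - 25 - 15))*(-4) - 2 = (1 - 1*(-41))*(-4) - 2 = (1 + 41)*(-4) - 2 = 42*(-4) - 2 = -168 - 2 = -170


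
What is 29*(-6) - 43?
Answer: -217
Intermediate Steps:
29*(-6) - 43 = -174 - 43 = -217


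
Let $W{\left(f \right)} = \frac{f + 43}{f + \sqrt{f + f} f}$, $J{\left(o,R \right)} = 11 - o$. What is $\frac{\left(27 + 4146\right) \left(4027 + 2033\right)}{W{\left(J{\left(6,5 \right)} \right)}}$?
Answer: $\frac{10536825}{4} + \frac{10536825 \sqrt{10}}{4} \approx 1.0964 \cdot 10^{7}$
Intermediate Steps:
$W{\left(f \right)} = \frac{43 + f}{f + \sqrt{2} f^{\frac{3}{2}}}$ ($W{\left(f \right)} = \frac{43 + f}{f + \sqrt{2 f} f} = \frac{43 + f}{f + \sqrt{2} \sqrt{f} f} = \frac{43 + f}{f + \sqrt{2} f^{\frac{3}{2}}}$)
$\frac{\left(27 + 4146\right) \left(4027 + 2033\right)}{W{\left(J{\left(6,5 \right)} \right)}} = \frac{\left(27 + 4146\right) \left(4027 + 2033\right)}{\frac{1}{\left(11 - 6\right) + \sqrt{2} \left(11 - 6\right)^{\frac{3}{2}}} \left(43 + \left(11 - 6\right)\right)} = \frac{4173 \cdot 6060}{\frac{1}{\left(11 - 6\right) + \sqrt{2} \left(11 - 6\right)^{\frac{3}{2}}} \left(43 + \left(11 - 6\right)\right)} = \frac{25288380}{\frac{1}{5 + \sqrt{2} \cdot 5^{\frac{3}{2}}} \left(43 + 5\right)} = \frac{25288380}{\frac{1}{5 + \sqrt{2} \cdot 5 \sqrt{5}} \cdot 48} = \frac{25288380}{\frac{1}{5 + 5 \sqrt{10}} \cdot 48} = \frac{25288380}{48 \frac{1}{5 + 5 \sqrt{10}}} = 25288380 \left(\frac{5}{48} + \frac{5 \sqrt{10}}{48}\right) = \frac{10536825}{4} + \frac{10536825 \sqrt{10}}{4}$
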